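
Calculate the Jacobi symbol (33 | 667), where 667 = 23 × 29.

-1

Reciprocity: 33 ≡ 1 and 667 ≡ 3 (mod 4), so (33/667) = +(667/33).
Reduce top mod 33: now compute (7/33).
Reciprocity: 7 ≡ 3 and 33 ≡ 1 (mod 4), so (7/33) = +(33/7).
Reduce top mod 7: now compute (5/7).
Reciprocity: 5 ≡ 1 and 7 ≡ 3 (mod 4), so (5/7) = +(7/5).
Reduce top mod 5: now compute (2/5).
Pull out 2: since 5 ≡ 5 (mod 8), (2/5) = -1.
Reached (1/5) = 1. Collecting the sign flips along the way, the symbol is -1.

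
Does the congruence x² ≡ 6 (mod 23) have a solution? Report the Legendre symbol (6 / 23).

Euler's criterion: (6/23) ≡ 6^11 (mod 23).
6^2 ≡ 13 (mod 23)
6^4 ≡ 8 (mod 23)
6^8 ≡ 18 (mod 23)
6^11 = 6^(8+2+1) ≡ 1 (mod 23).
Result is 1, so (6/23) = 1.

1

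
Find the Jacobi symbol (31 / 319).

Reciprocity: 31 ≡ 3 and 319 ≡ 3 (mod 4), so (31/319) = −(319/31).
Reduce top mod 31: now compute (9/31).
Reciprocity: 9 ≡ 1 and 31 ≡ 3 (mod 4), so (9/31) = +(31/9).
Reduce top mod 9: now compute (4/9).
Pull out 2^2: since 9 ≡ 1 (mod 8), (2/9) = +1, so (2/9)^2 = +1.
Reached (1/9) = 1. Collecting the sign flips along the way, the symbol is -1.

-1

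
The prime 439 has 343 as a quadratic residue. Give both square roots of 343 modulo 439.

162, 277

Since 439 ≡ 3 (mod 4), a square root of 343 is 343^((439+1)/4) = 343^110 mod 439.
Repeated squaring: 343^2≡436, 343^4≡9, 343^8≡81, 343^16≡415, 343^32≡137, 343^64≡331 (mod 439).
343^110 = 343^(64+32+8+4+2) ≡ 162 (mod 439).
Check: 162² = 26244 ≡ 343 (mod 439). The two roots are 162 and 277.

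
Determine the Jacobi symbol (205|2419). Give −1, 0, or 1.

0

Reciprocity: 205 ≡ 1 and 2419 ≡ 3 (mod 4), so (205/2419) = +(2419/205).
Reduce top mod 205: now compute (164/205).
Pull out 2^2: since 205 ≡ 5 (mod 8), (2/205) = -1, so (2/205)^2 = +1.
Reciprocity: 41 ≡ 1 and 205 ≡ 1 (mod 4), so (41/205) = +(205/41).
Reduce top mod 41: now compute (0/41).
Top reduces to 0: gcd > 1, so the symbol is 0.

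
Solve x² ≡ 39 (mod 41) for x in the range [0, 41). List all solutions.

41 ≡ 1 (mod 4), so we find a root by search.
Trying successive values, 11² = 121 ≡ 39 (mod 41). The other root is 41 − 11 = 30.

11, 30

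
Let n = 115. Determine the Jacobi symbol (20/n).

Pull out 2^2: since 115 ≡ 3 (mod 8), (2/115) = -1, so (2/115)^2 = +1.
Reciprocity: 5 ≡ 1 and 115 ≡ 3 (mod 4), so (5/115) = +(115/5).
Reduce top mod 5: now compute (0/5).
Top reduces to 0: gcd > 1, so the symbol is 0.

0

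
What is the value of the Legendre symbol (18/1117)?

-1

Euler's criterion: (18/1117) ≡ 18^558 (mod 1117).
18^2 ≡ 324 (mod 1117)
18^4 ≡ 1095 (mod 1117)
18^8 ≡ 484 (mod 1117)
18^16 ≡ 803 (mod 1117)
18^32 ≡ 300 (mod 1117)
18^64 ≡ 640 (mod 1117)
18^128 ≡ 778 (mod 1117)
18^256 ≡ 987 (mod 1117)
18^512 ≡ 145 (mod 1117)
18^558 = 18^(512+32+8+4+2) ≡ 1116 (mod 1117).
Result is 1116 ≡ −1, so (18/1117) = −1.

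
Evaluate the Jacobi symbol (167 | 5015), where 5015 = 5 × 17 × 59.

Reciprocity: 167 ≡ 3 and 5015 ≡ 3 (mod 4), so (167/5015) = −(5015/167).
Reduce top mod 167: now compute (5/167).
Reciprocity: 5 ≡ 1 and 167 ≡ 3 (mod 4), so (5/167) = +(167/5).
Reduce top mod 5: now compute (2/5).
Pull out 2: since 5 ≡ 5 (mod 8), (2/5) = -1.
Reached (1/5) = 1. Collecting the sign flips along the way, the symbol is +1.

1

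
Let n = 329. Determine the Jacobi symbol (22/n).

-1

Pull out 2: since 329 ≡ 1 (mod 8), (2/329) = +1.
Reciprocity: 11 ≡ 3 and 329 ≡ 1 (mod 4), so (11/329) = +(329/11).
Reduce top mod 11: now compute (10/11).
Pull out 2: since 11 ≡ 3 (mod 8), (2/11) = -1.
Reciprocity: 5 ≡ 1 and 11 ≡ 3 (mod 4), so (5/11) = +(11/5).
Reduce top mod 5: now compute (1/5).
Reached (1/5) = 1. Collecting the sign flips along the way, the symbol is -1.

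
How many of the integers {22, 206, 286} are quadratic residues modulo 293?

(22/293) = +1 → QR.
(206/293) = +1 → QR.
(286/293) = -1 → non-residue.
Total quadratic residues among the 3: 2.

2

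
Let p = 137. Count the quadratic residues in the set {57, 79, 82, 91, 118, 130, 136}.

3

(57/137) = -1 → non-residue.
(79/137) = -1 → non-residue.
(82/137) = -1 → non-residue.
(91/137) = -1 → non-residue.
(118/137) = +1 → QR.
(130/137) = +1 → QR.
(136/137) = +1 → QR.
Total quadratic residues among the 7: 3.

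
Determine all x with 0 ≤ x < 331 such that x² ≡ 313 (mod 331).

Since 331 ≡ 3 (mod 4), a square root of 313 is 313^((331+1)/4) = 313^83 mod 331.
Repeated squaring: 313^2≡324, 313^4≡49, 313^8≡84, 313^16≡105, 313^32≡102, 313^64≡143 (mod 331).
313^83 = 313^(64+16+2+1) ≡ 225 (mod 331).
Check: 225² = 50625 ≡ 313 (mod 331). The two roots are 106 and 225.

106, 225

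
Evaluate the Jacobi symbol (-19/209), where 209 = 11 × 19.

First reduce: -19 ≡ 190 (mod 209).
Pull out 2: since 209 ≡ 1 (mod 8), (2/209) = +1.
Reciprocity: 95 ≡ 3 and 209 ≡ 1 (mod 4), so (95/209) = +(209/95).
Reduce top mod 95: now compute (19/95).
Reciprocity: 19 ≡ 3 and 95 ≡ 3 (mod 4), so (19/95) = −(95/19).
Reduce top mod 19: now compute (0/19).
Top reduces to 0: gcd > 1, so the symbol is 0.

0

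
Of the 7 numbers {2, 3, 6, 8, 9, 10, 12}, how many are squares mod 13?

4

(2/13) = -1 → non-residue.
(3/13) = +1 → QR.
(6/13) = -1 → non-residue.
(8/13) = -1 → non-residue.
(9/13) = +1 → QR.
(10/13) = +1 → QR.
(12/13) = +1 → QR.
Total quadratic residues among the 7: 4.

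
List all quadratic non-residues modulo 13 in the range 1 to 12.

2,5,6,7,8,11

Square k = 1,…,6 (k and 13−k give the same square):
1²=1, 2²=4, 3²=9, 4²≡3, 5²≡12, 6²≡10 (mod 13).
The residues are {1, 3, 4, 9, 10, 12}; the non-residues are the remaining 6 nonzero classes.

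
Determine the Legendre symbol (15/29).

Reciprocity: 15 ≡ 3 and 29 ≡ 1 (mod 4), so (15/29) = +(29/15).
Reduce top mod 15: now compute (14/15).
Pull out 2: since 15 ≡ 7 (mod 8), (2/15) = +1.
Reciprocity: 7 ≡ 3 and 15 ≡ 3 (mod 4), so (7/15) = −(15/7).
Reduce top mod 7: now compute (1/7).
Reached (1/7) = 1. Collecting the sign flips along the way, the symbol is -1.

-1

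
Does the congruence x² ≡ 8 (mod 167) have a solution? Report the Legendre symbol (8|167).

Euler's criterion: (8/167) ≡ 8^83 (mod 167).
8^2 ≡ 64 (mod 167)
8^4 ≡ 88 (mod 167)
8^8 ≡ 62 (mod 167)
8^16 ≡ 3 (mod 167)
8^32 ≡ 9 (mod 167)
8^64 ≡ 81 (mod 167)
8^83 = 8^(64+16+2+1) ≡ 1 (mod 167).
Result is 1, so (8/167) = 1.

1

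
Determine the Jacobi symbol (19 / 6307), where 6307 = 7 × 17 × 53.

1

Reciprocity: 19 ≡ 3 and 6307 ≡ 3 (mod 4), so (19/6307) = −(6307/19).
Reduce top mod 19: now compute (18/19).
Pull out 2: since 19 ≡ 3 (mod 8), (2/19) = -1.
Reciprocity: 9 ≡ 1 and 19 ≡ 3 (mod 4), so (9/19) = +(19/9).
Reduce top mod 9: now compute (1/9).
Reached (1/9) = 1. Collecting the sign flips along the way, the symbol is +1.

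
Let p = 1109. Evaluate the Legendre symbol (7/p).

Reciprocity: 7 ≡ 3 and 1109 ≡ 1 (mod 4), so (7/1109) = +(1109/7).
Reduce top mod 7: now compute (3/7).
Reciprocity: 3 ≡ 3 and 7 ≡ 3 (mod 4), so (3/7) = −(7/3).
Reduce top mod 3: now compute (1/3).
Reached (1/3) = 1. Collecting the sign flips along the way, the symbol is -1.

-1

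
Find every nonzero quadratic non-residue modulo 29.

2 3 8 10 11 12 14 15 17 18 19 21 26 27

Square k = 1,…,14 (k and 29−k give the same square):
1²=1, 2²=4, 3²=9, 4²=16, 5²=25, 6²≡7, 7²≡20, 8²≡6, 9²≡23, 10²≡13, 11²≡5, 12²≡28, 13²≡24, 14²≡22 (mod 29).
The residues are {1, 4, 5, 6, 7, 9, 13, 16, 20, 22, 23, 24, 25, 28}; the non-residues are the remaining 14 nonzero classes.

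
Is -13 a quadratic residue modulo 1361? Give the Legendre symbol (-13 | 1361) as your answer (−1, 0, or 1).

First reduce: -13 ≡ 1348 (mod 1361).
Pull out 2^2: since 1361 ≡ 1 (mod 8), (2/1361) = +1, so (2/1361)^2 = +1.
Reciprocity: 337 ≡ 1 and 1361 ≡ 1 (mod 4), so (337/1361) = +(1361/337).
Reduce top mod 337: now compute (13/337).
Reciprocity: 13 ≡ 1 and 337 ≡ 1 (mod 4), so (13/337) = +(337/13).
Reduce top mod 13: now compute (12/13).
Pull out 2^2: since 13 ≡ 5 (mod 8), (2/13) = -1, so (2/13)^2 = +1.
Reciprocity: 3 ≡ 3 and 13 ≡ 1 (mod 4), so (3/13) = +(13/3).
Reduce top mod 3: now compute (1/3).
Reached (1/3) = 1. Collecting the sign flips along the way, the symbol is +1.

1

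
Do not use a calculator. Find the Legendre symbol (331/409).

-1

Reciprocity: 331 ≡ 3 and 409 ≡ 1 (mod 4), so (331/409) = +(409/331).
Reduce top mod 331: now compute (78/331).
Pull out 2: since 331 ≡ 3 (mod 8), (2/331) = -1.
Reciprocity: 39 ≡ 3 and 331 ≡ 3 (mod 4), so (39/331) = −(331/39).
Reduce top mod 39: now compute (19/39).
Reciprocity: 19 ≡ 3 and 39 ≡ 3 (mod 4), so (19/39) = −(39/19).
Reduce top mod 19: now compute (1/19).
Reached (1/19) = 1. Collecting the sign flips along the way, the symbol is -1.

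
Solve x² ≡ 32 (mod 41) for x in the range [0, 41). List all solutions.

14, 27

41 ≡ 1 (mod 4), so we find a root by search.
Trying successive values, 14² = 196 ≡ 32 (mod 41). The other root is 41 − 14 = 27.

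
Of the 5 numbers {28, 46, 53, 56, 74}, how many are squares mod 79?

1

(28/79) = -1 → non-residue.
(46/79) = +1 → QR.
(53/79) = -1 → non-residue.
(56/79) = -1 → non-residue.
(74/79) = -1 → non-residue.
Total quadratic residues among the 5: 1.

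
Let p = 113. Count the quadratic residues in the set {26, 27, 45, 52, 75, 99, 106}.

(26/113) = +1 → QR.
(27/113) = -1 → non-residue.
(45/113) = -1 → non-residue.
(52/113) = +1 → QR.
(75/113) = -1 → non-residue.
(99/113) = +1 → QR.
(106/113) = +1 → QR.
Total quadratic residues among the 7: 4.

4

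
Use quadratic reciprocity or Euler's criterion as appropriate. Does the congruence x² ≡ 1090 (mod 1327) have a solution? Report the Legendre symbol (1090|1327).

Pull out 2: since 1327 ≡ 7 (mod 8), (2/1327) = +1.
Reciprocity: 545 ≡ 1 and 1327 ≡ 3 (mod 4), so (545/1327) = +(1327/545).
Reduce top mod 545: now compute (237/545).
Reciprocity: 237 ≡ 1 and 545 ≡ 1 (mod 4), so (237/545) = +(545/237).
Reduce top mod 237: now compute (71/237).
Reciprocity: 71 ≡ 3 and 237 ≡ 1 (mod 4), so (71/237) = +(237/71).
Reduce top mod 71: now compute (24/71).
Pull out 2^3: since 71 ≡ 7 (mod 8), (2/71) = +1, so (2/71)^3 = +1.
Reciprocity: 3 ≡ 3 and 71 ≡ 3 (mod 4), so (3/71) = −(71/3).
Reduce top mod 3: now compute (2/3).
Pull out 2: since 3 ≡ 3 (mod 8), (2/3) = -1.
Reached (1/3) = 1. Collecting the sign flips along the way, the symbol is +1.

1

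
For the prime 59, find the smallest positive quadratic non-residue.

2

(2/59) = −1, so 2 is the smallest positive non-residue mod 59.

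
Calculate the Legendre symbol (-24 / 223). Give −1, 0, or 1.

First reduce: -24 ≡ 199 (mod 223).
Reciprocity: 199 ≡ 3 and 223 ≡ 3 (mod 4), so (199/223) = −(223/199).
Reduce top mod 199: now compute (24/199).
Pull out 2^3: since 199 ≡ 7 (mod 8), (2/199) = +1, so (2/199)^3 = +1.
Reciprocity: 3 ≡ 3 and 199 ≡ 3 (mod 4), so (3/199) = −(199/3).
Reduce top mod 3: now compute (1/3).
Reached (1/3) = 1. Collecting the sign flips along the way, the symbol is +1.

1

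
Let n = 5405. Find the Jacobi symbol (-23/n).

0

First reduce: -23 ≡ 5382 (mod 5405).
Pull out 2: since 5405 ≡ 5 (mod 8), (2/5405) = -1.
Reciprocity: 2691 ≡ 3 and 5405 ≡ 1 (mod 4), so (2691/5405) = +(5405/2691).
Reduce top mod 2691: now compute (23/2691).
Reciprocity: 23 ≡ 3 and 2691 ≡ 3 (mod 4), so (23/2691) = −(2691/23).
Reduce top mod 23: now compute (0/23).
Top reduces to 0: gcd > 1, so the symbol is 0.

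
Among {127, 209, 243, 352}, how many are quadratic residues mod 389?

(127/389) = +1 → QR.
(209/389) = +1 → QR.
(243/389) = -1 → non-residue.
(352/389) = -1 → non-residue.
Total quadratic residues among the 4: 2.

2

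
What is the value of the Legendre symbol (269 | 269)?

0

First reduce: 269 ≡ 0 (mod 269).
Top reduces to 0: gcd > 1, so the symbol is 0.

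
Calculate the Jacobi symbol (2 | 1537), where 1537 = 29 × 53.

1

Pull out 2: since 1537 ≡ 1 (mod 8), (2/1537) = +1.
Reached (1/1537) = 1. Collecting the sign flips along the way, the symbol is +1.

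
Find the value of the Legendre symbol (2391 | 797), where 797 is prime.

0

First reduce: 2391 ≡ 0 (mod 797).
Top reduces to 0: gcd > 1, so the symbol is 0.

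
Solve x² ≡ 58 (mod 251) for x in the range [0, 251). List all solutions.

73, 178

Since 251 ≡ 3 (mod 4), a square root of 58 is 58^((251+1)/4) = 58^63 mod 251.
Repeated squaring: 58^2≡101, 58^4≡161, 58^8≡68, 58^16≡106, 58^32≡192 (mod 251).
58^63 = 58^(32+16+8+4+2+1) ≡ 73 (mod 251).
Check: 73² = 5329 ≡ 58 (mod 251). The two roots are 73 and 178.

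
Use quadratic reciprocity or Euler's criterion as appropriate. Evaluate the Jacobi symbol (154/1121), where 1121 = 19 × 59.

Pull out 2: since 1121 ≡ 1 (mod 8), (2/1121) = +1.
Reciprocity: 77 ≡ 1 and 1121 ≡ 1 (mod 4), so (77/1121) = +(1121/77).
Reduce top mod 77: now compute (43/77).
Reciprocity: 43 ≡ 3 and 77 ≡ 1 (mod 4), so (43/77) = +(77/43).
Reduce top mod 43: now compute (34/43).
Pull out 2: since 43 ≡ 3 (mod 8), (2/43) = -1.
Reciprocity: 17 ≡ 1 and 43 ≡ 3 (mod 4), so (17/43) = +(43/17).
Reduce top mod 17: now compute (9/17).
Reciprocity: 9 ≡ 1 and 17 ≡ 1 (mod 4), so (9/17) = +(17/9).
Reduce top mod 9: now compute (8/9).
Pull out 2^3: since 9 ≡ 1 (mod 8), (2/9) = +1, so (2/9)^3 = +1.
Reached (1/9) = 1. Collecting the sign flips along the way, the symbol is -1.

-1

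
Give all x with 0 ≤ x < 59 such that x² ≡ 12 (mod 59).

22, 37

Since 59 ≡ 3 (mod 4), a square root of 12 is 12^((59+1)/4) = 12^15 mod 59.
Repeated squaring: 12^2≡26, 12^4≡27, 12^8≡21 (mod 59).
12^15 = 12^(8+4+2+1) ≡ 22 (mod 59).
Check: 22² = 484 ≡ 12 (mod 59). The two roots are 22 and 37.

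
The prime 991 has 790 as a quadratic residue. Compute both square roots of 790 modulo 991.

Since 991 ≡ 3 (mod 4), a square root of 790 is 790^((991+1)/4) = 790^248 mod 991.
Repeated squaring: 790^2≡761, 790^4≡377, 790^8≡416, 790^16≡622, 790^32≡394, 790^64≡640, 790^128≡317 (mod 991).
790^248 = 790^(128+64+32+16+8) ≡ 263 (mod 991).
Check: 263² = 69169 ≡ 790 (mod 991). The two roots are 263 and 728.

263, 728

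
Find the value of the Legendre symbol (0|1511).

Top reduces to 0: gcd > 1, so the symbol is 0.

0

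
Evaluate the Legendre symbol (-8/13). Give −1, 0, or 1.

First reduce: -8 ≡ 5 (mod 13).
Reciprocity: 5 ≡ 1 and 13 ≡ 1 (mod 4), so (5/13) = +(13/5).
Reduce top mod 5: now compute (3/5).
Reciprocity: 3 ≡ 3 and 5 ≡ 1 (mod 4), so (3/5) = +(5/3).
Reduce top mod 3: now compute (2/3).
Pull out 2: since 3 ≡ 3 (mod 8), (2/3) = -1.
Reached (1/3) = 1. Collecting the sign flips along the way, the symbol is -1.

-1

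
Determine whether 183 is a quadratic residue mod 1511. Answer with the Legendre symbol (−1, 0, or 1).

Reciprocity: 183 ≡ 3 and 1511 ≡ 3 (mod 4), so (183/1511) = −(1511/183).
Reduce top mod 183: now compute (47/183).
Reciprocity: 47 ≡ 3 and 183 ≡ 3 (mod 4), so (47/183) = −(183/47).
Reduce top mod 47: now compute (42/47).
Pull out 2: since 47 ≡ 7 (mod 8), (2/47) = +1.
Reciprocity: 21 ≡ 1 and 47 ≡ 3 (mod 4), so (21/47) = +(47/21).
Reduce top mod 21: now compute (5/21).
Reciprocity: 5 ≡ 1 and 21 ≡ 1 (mod 4), so (5/21) = +(21/5).
Reduce top mod 5: now compute (1/5).
Reached (1/5) = 1. Collecting the sign flips along the way, the symbol is +1.

1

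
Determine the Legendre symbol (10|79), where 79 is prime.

1

Pull out 2: since 79 ≡ 7 (mod 8), (2/79) = +1.
Reciprocity: 5 ≡ 1 and 79 ≡ 3 (mod 4), so (5/79) = +(79/5).
Reduce top mod 5: now compute (4/5).
Pull out 2^2: since 5 ≡ 5 (mod 8), (2/5) = -1, so (2/5)^2 = +1.
Reached (1/5) = 1. Collecting the sign flips along the way, the symbol is +1.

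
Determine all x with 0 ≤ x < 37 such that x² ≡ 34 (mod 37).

37 ≡ 1 (mod 4), so we find a root by search.
Trying successive values, 16² = 256 ≡ 34 (mod 37). The other root is 37 − 16 = 21.

16, 21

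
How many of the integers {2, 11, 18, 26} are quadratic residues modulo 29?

(2/29) = -1 → non-residue.
(11/29) = -1 → non-residue.
(18/29) = -1 → non-residue.
(26/29) = -1 → non-residue.
Total quadratic residues among the 4: 0.

0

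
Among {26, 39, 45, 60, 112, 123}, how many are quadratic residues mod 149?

5

(26/149) = +1 → QR.
(39/149) = +1 → QR.
(45/149) = +1 → QR.
(60/149) = -1 → non-residue.
(112/149) = +1 → QR.
(123/149) = +1 → QR.
Total quadratic residues among the 6: 5.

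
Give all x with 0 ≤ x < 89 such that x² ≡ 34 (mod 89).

37, 52

89 ≡ 1 (mod 4), so we find a root by search.
Trying successive values, 37² = 1369 ≡ 34 (mod 89). The other root is 89 − 37 = 52.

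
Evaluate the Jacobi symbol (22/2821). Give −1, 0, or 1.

-1

Pull out 2: since 2821 ≡ 5 (mod 8), (2/2821) = -1.
Reciprocity: 11 ≡ 3 and 2821 ≡ 1 (mod 4), so (11/2821) = +(2821/11).
Reduce top mod 11: now compute (5/11).
Reciprocity: 5 ≡ 1 and 11 ≡ 3 (mod 4), so (5/11) = +(11/5).
Reduce top mod 5: now compute (1/5).
Reached (1/5) = 1. Collecting the sign flips along the way, the symbol is -1.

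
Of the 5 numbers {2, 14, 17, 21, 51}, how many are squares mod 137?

(2/137) = +1 → QR.
(14/137) = +1 → QR.
(17/137) = +1 → QR.
(21/137) = -1 → non-residue.
(51/137) = -1 → non-residue.
Total quadratic residues among the 5: 3.

3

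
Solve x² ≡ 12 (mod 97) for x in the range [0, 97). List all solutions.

97 ≡ 1 (mod 4), so we find a root by search.
Trying successive values, 20² = 400 ≡ 12 (mod 97). The other root is 97 − 20 = 77.

20, 77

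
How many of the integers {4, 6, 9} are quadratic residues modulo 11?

2

(4/11) = +1 → QR.
(6/11) = -1 → non-residue.
(9/11) = +1 → QR.
Total quadratic residues among the 3: 2.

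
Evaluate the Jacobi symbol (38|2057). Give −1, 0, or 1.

1

Pull out 2: since 2057 ≡ 1 (mod 8), (2/2057) = +1.
Reciprocity: 19 ≡ 3 and 2057 ≡ 1 (mod 4), so (19/2057) = +(2057/19).
Reduce top mod 19: now compute (5/19).
Reciprocity: 5 ≡ 1 and 19 ≡ 3 (mod 4), so (5/19) = +(19/5).
Reduce top mod 5: now compute (4/5).
Pull out 2^2: since 5 ≡ 5 (mod 8), (2/5) = -1, so (2/5)^2 = +1.
Reached (1/5) = 1. Collecting the sign flips along the way, the symbol is +1.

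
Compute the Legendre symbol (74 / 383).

-1

Pull out 2: since 383 ≡ 7 (mod 8), (2/383) = +1.
Reciprocity: 37 ≡ 1 and 383 ≡ 3 (mod 4), so (37/383) = +(383/37).
Reduce top mod 37: now compute (13/37).
Reciprocity: 13 ≡ 1 and 37 ≡ 1 (mod 4), so (13/37) = +(37/13).
Reduce top mod 13: now compute (11/13).
Reciprocity: 11 ≡ 3 and 13 ≡ 1 (mod 4), so (11/13) = +(13/11).
Reduce top mod 11: now compute (2/11).
Pull out 2: since 11 ≡ 3 (mod 8), (2/11) = -1.
Reached (1/11) = 1. Collecting the sign flips along the way, the symbol is -1.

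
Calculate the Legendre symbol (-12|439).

First reduce: -12 ≡ 427 (mod 439).
Reciprocity: 427 ≡ 3 and 439 ≡ 3 (mod 4), so (427/439) = −(439/427).
Reduce top mod 427: now compute (12/427).
Pull out 2^2: since 427 ≡ 3 (mod 8), (2/427) = -1, so (2/427)^2 = +1.
Reciprocity: 3 ≡ 3 and 427 ≡ 3 (mod 4), so (3/427) = −(427/3).
Reduce top mod 3: now compute (1/3).
Reached (1/3) = 1. Collecting the sign flips along the way, the symbol is +1.

1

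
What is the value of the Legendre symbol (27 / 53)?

-1

Reciprocity: 27 ≡ 3 and 53 ≡ 1 (mod 4), so (27/53) = +(53/27).
Reduce top mod 27: now compute (26/27).
Pull out 2: since 27 ≡ 3 (mod 8), (2/27) = -1.
Reciprocity: 13 ≡ 1 and 27 ≡ 3 (mod 4), so (13/27) = +(27/13).
Reduce top mod 13: now compute (1/13).
Reached (1/13) = 1. Collecting the sign flips along the way, the symbol is -1.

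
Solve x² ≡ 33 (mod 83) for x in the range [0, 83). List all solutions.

Since 83 ≡ 3 (mod 4), a square root of 33 is 33^((83+1)/4) = 33^21 mod 83.
Repeated squaring: 33^2≡10, 33^4≡17, 33^8≡40, 33^16≡23 (mod 83).
33^21 = 33^(16+4+1) ≡ 38 (mod 83).
Check: 38² = 1444 ≡ 33 (mod 83). The two roots are 38 and 45.

38, 45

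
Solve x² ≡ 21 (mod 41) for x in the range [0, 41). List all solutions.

41 ≡ 1 (mod 4), so we find a root by search.
Trying successive values, 12² = 144 ≡ 21 (mod 41). The other root is 41 − 12 = 29.

12, 29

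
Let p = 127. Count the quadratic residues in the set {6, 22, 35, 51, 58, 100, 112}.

(6/127) = -1 → non-residue.
(22/127) = +1 → QR.
(35/127) = +1 → QR.
(51/127) = -1 → non-residue.
(58/127) = -1 → non-residue.
(100/127) = +1 → QR.
(112/127) = -1 → non-residue.
Total quadratic residues among the 7: 3.

3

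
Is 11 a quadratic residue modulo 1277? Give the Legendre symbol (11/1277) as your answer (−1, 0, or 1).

1

Reciprocity: 11 ≡ 3 and 1277 ≡ 1 (mod 4), so (11/1277) = +(1277/11).
Reduce top mod 11: now compute (1/11).
Reached (1/11) = 1. Collecting the sign flips along the way, the symbol is +1.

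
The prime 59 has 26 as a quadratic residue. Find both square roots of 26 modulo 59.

Since 59 ≡ 3 (mod 4), a square root of 26 is 26^((59+1)/4) = 26^15 mod 59.
Repeated squaring: 26^2≡27, 26^4≡21, 26^8≡28 (mod 59).
26^15 = 26^(8+4+2+1) ≡ 12 (mod 59).
Check: 12² = 144 ≡ 26 (mod 59). The two roots are 12 and 47.

12, 47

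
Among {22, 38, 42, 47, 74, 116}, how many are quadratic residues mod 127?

5

(22/127) = +1 → QR.
(38/127) = +1 → QR.
(42/127) = +1 → QR.
(47/127) = +1 → QR.
(74/127) = +1 → QR.
(116/127) = -1 → non-residue.
Total quadratic residues among the 6: 5.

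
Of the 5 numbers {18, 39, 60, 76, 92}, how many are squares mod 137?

4

(18/137) = +1 → QR.
(39/137) = +1 → QR.
(60/137) = +1 → QR.
(76/137) = +1 → QR.
(92/137) = -1 → non-residue.
Total quadratic residues among the 5: 4.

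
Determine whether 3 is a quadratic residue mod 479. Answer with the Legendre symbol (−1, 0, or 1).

Euler's criterion: (3/479) ≡ 3^239 (mod 479).
3^2 ≡ 9 (mod 479)
3^4 ≡ 81 (mod 479)
3^8 ≡ 334 (mod 479)
3^16 ≡ 428 (mod 479)
3^32 ≡ 206 (mod 479)
3^64 ≡ 284 (mod 479)
3^128 ≡ 184 (mod 479)
3^239 = 3^(128+64+32+8+4+2+1) ≡ 1 (mod 479).
Result is 1, so (3/479) = 1.

1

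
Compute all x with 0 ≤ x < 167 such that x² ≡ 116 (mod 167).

28, 139

Since 167 ≡ 3 (mod 4), a square root of 116 is 116^((167+1)/4) = 116^42 mod 167.
Repeated squaring: 116^2≡96, 116^4≡31, 116^8≡126, 116^16≡11, 116^32≡121 (mod 167).
116^42 = 116^(32+8+2) ≡ 28 (mod 167).
Check: 28² = 784 ≡ 116 (mod 167). The two roots are 28 and 139.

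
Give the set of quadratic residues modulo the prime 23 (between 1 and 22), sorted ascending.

Square k = 1,…,11 (k and 23−k give the same square):
1²=1, 2²=4, 3²=9, 4²=16, 5²≡2, 6²≡13, 7²≡3, 8²≡18, 9²≡12, 10²≡8, 11²≡6 (mod 23).
So the quadratic residues mod 23 are {1, 2, 3, 4, 6, 8, 9, 12, 13, 16, 18}.

1,2,3,4,6,8,9,12,13,16,18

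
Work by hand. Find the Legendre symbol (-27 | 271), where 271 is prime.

Euler's criterion: (-27/271) ≡ 244^135 (mod 271).
244^2 ≡ 187 (mod 271)
244^4 ≡ 10 (mod 271)
244^8 ≡ 100 (mod 271)
244^16 ≡ 244 (mod 271)
244^32 ≡ 187 (mod 271)
244^64 ≡ 10 (mod 271)
244^128 ≡ 100 (mod 271)
244^135 = 244^(128+4+2+1) ≡ 1 (mod 271).
Result is 1, so (-27/271) = 1.

1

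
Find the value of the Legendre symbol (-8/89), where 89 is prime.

1

First reduce: -8 ≡ 81 (mod 89).
Reciprocity: 81 ≡ 1 and 89 ≡ 1 (mod 4), so (81/89) = +(89/81).
Reduce top mod 81: now compute (8/81).
Pull out 2^3: since 81 ≡ 1 (mod 8), (2/81) = +1, so (2/81)^3 = +1.
Reached (1/81) = 1. Collecting the sign flips along the way, the symbol is +1.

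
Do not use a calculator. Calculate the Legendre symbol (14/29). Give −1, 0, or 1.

Euler's criterion: (14/29) ≡ 14^14 (mod 29).
14^2 ≡ 22 (mod 29)
14^4 ≡ 20 (mod 29)
14^8 ≡ 23 (mod 29)
14^14 = 14^(8+4+2) ≡ 28 (mod 29).
Result is 28 ≡ −1, so (14/29) = −1.

-1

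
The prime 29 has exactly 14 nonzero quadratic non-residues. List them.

2 3 8 10 11 12 14 15 17 18 19 21 26 27

Square k = 1,…,14 (k and 29−k give the same square):
1²=1, 2²=4, 3²=9, 4²=16, 5²=25, 6²≡7, 7²≡20, 8²≡6, 9²≡23, 10²≡13, 11²≡5, 12²≡28, 13²≡24, 14²≡22 (mod 29).
The residues are {1, 4, 5, 6, 7, 9, 13, 16, 20, 22, 23, 24, 25, 28}; the non-residues are the remaining 14 nonzero classes.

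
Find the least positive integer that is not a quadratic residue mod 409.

7

(2/409) = +1, so 2 is a residue.
(3/409) = +1, so 3 is a residue.
(4/409) = +1, so 4 is a residue.
(5/409) = +1, so 5 is a residue.
(6/409) = +1, so 6 is a residue.
(7/409) = −1, so 7 is the smallest positive non-residue mod 409.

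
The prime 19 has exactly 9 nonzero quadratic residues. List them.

Square k = 1,…,9 (k and 19−k give the same square):
1²=1, 2²=4, 3²=9, 4²=16, 5²≡6, 6²≡17, 7²≡11, 8²≡7, 9²≡5 (mod 19).
So the quadratic residues mod 19 are {1, 4, 5, 6, 7, 9, 11, 16, 17}.

1, 4, 5, 6, 7, 9, 11, 16, 17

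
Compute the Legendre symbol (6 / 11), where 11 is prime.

-1

Pull out 2: since 11 ≡ 3 (mod 8), (2/11) = -1.
Reciprocity: 3 ≡ 3 and 11 ≡ 3 (mod 4), so (3/11) = −(11/3).
Reduce top mod 3: now compute (2/3).
Pull out 2: since 3 ≡ 3 (mod 8), (2/3) = -1.
Reached (1/3) = 1. Collecting the sign flips along the way, the symbol is -1.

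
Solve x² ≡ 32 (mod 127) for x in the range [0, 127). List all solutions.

Since 127 ≡ 3 (mod 4), a square root of 32 is 32^((127+1)/4) = 32^32 mod 127.
Repeated squaring: 32^2≡8, 32^4≡64, 32^8≡32, 32^16≡8, 32^32≡64 (mod 127).
32^32 = 32^(32) ≡ 64 (mod 127).
Check: 64² = 4096 ≡ 32 (mod 127). The two roots are 63 and 64.

63, 64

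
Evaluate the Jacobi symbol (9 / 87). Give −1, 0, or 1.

0

Reciprocity: 9 ≡ 1 and 87 ≡ 3 (mod 4), so (9/87) = +(87/9).
Reduce top mod 9: now compute (6/9).
Pull out 2: since 9 ≡ 1 (mod 8), (2/9) = +1.
Reciprocity: 3 ≡ 3 and 9 ≡ 1 (mod 4), so (3/9) = +(9/3).
Reduce top mod 3: now compute (0/3).
Top reduces to 0: gcd > 1, so the symbol is 0.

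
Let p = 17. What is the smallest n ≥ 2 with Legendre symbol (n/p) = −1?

3

(2/17) = +1, so 2 is a residue.
(3/17) = −1, so 3 is the smallest positive non-residue mod 17.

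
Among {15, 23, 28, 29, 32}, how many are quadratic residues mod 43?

2

(15/43) = +1 → QR.
(23/43) = +1 → QR.
(28/43) = -1 → non-residue.
(29/43) = -1 → non-residue.
(32/43) = -1 → non-residue.
Total quadratic residues among the 5: 2.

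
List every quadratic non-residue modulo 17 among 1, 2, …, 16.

Square k = 1,…,8 (k and 17−k give the same square):
1²=1, 2²=4, 3²=9, 4²=16, 5²≡8, 6²≡2, 7²≡15, 8²≡13 (mod 17).
The residues are {1, 2, 4, 8, 9, 13, 15, 16}; the non-residues are the remaining 8 nonzero classes.

3,5,6,7,10,11,12,14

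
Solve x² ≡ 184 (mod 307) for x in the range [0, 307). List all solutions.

Since 307 ≡ 3 (mod 4), a square root of 184 is 184^((307+1)/4) = 184^77 mod 307.
Repeated squaring: 184^2≡86, 184^4≡28, 184^8≡170, 184^16≡42, 184^32≡229, 184^64≡251 (mod 307).
184^77 = 184^(64+8+4+1) ≡ 201 (mod 307).
Check: 201² = 40401 ≡ 184 (mod 307). The two roots are 106 and 201.

106, 201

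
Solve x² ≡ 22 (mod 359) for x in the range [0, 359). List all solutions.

Since 359 ≡ 3 (mod 4), a square root of 22 is 22^((359+1)/4) = 22^90 mod 359.
Repeated squaring: 22^2≡125, 22^4≡188, 22^8≡162, 22^16≡37, 22^32≡292, 22^64≡181 (mod 359).
22^90 = 22^(64+16+8+2) ≡ 205 (mod 359).
Check: 205² = 42025 ≡ 22 (mod 359). The two roots are 154 and 205.

154, 205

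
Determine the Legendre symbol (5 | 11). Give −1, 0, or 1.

Reciprocity: 5 ≡ 1 and 11 ≡ 3 (mod 4), so (5/11) = +(11/5).
Reduce top mod 5: now compute (1/5).
Reached (1/5) = 1. Collecting the sign flips along the way, the symbol is +1.

1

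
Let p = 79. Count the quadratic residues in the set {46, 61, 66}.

1

(46/79) = +1 → QR.
(61/79) = -1 → non-residue.
(66/79) = -1 → non-residue.
Total quadratic residues among the 3: 1.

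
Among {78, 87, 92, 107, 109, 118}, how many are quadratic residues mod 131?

(78/131) = -1 → non-residue.
(87/131) = -1 → non-residue.
(92/131) = -1 → non-residue.
(107/131) = +1 → QR.
(109/131) = +1 → QR.
(118/131) = -1 → non-residue.
Total quadratic residues among the 6: 2.

2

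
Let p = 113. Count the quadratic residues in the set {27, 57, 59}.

1

(27/113) = -1 → non-residue.
(57/113) = +1 → QR.
(59/113) = -1 → non-residue.
Total quadratic residues among the 3: 1.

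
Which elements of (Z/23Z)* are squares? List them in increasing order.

1, 2, 3, 4, 6, 8, 9, 12, 13, 16, 18

Square k = 1,…,11 (k and 23−k give the same square):
1²=1, 2²=4, 3²=9, 4²=16, 5²≡2, 6²≡13, 7²≡3, 8²≡18, 9²≡12, 10²≡8, 11²≡6 (mod 23).
So the quadratic residues mod 23 are {1, 2, 3, 4, 6, 8, 9, 12, 13, 16, 18}.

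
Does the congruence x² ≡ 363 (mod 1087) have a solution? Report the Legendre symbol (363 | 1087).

-1

Euler's criterion: (363/1087) ≡ 363^543 (mod 1087).
363^2 ≡ 242 (mod 1087)
363^4 ≡ 953 (mod 1087)
363^8 ≡ 564 (mod 1087)
363^16 ≡ 692 (mod 1087)
363^32 ≡ 584 (mod 1087)
363^64 ≡ 825 (mod 1087)
363^128 ≡ 163 (mod 1087)
363^256 ≡ 481 (mod 1087)
363^512 ≡ 917 (mod 1087)
363^543 = 363^(512+16+8+4+2+1) ≡ 1086 (mod 1087).
Result is 1086 ≡ −1, so (363/1087) = −1.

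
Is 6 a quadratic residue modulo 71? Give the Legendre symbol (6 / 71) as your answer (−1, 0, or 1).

Pull out 2: since 71 ≡ 7 (mod 8), (2/71) = +1.
Reciprocity: 3 ≡ 3 and 71 ≡ 3 (mod 4), so (3/71) = −(71/3).
Reduce top mod 3: now compute (2/3).
Pull out 2: since 3 ≡ 3 (mod 8), (2/3) = -1.
Reached (1/3) = 1. Collecting the sign flips along the way, the symbol is +1.

1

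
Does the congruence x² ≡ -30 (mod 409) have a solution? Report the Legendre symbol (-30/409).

First reduce: -30 ≡ 379 (mod 409).
Reciprocity: 379 ≡ 3 and 409 ≡ 1 (mod 4), so (379/409) = +(409/379).
Reduce top mod 379: now compute (30/379).
Pull out 2: since 379 ≡ 3 (mod 8), (2/379) = -1.
Reciprocity: 15 ≡ 3 and 379 ≡ 3 (mod 4), so (15/379) = −(379/15).
Reduce top mod 15: now compute (4/15).
Pull out 2^2: since 15 ≡ 7 (mod 8), (2/15) = +1, so (2/15)^2 = +1.
Reached (1/15) = 1. Collecting the sign flips along the way, the symbol is +1.

1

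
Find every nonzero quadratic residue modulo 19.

1 4 5 6 7 9 11 16 17

Square k = 1,…,9 (k and 19−k give the same square):
1²=1, 2²=4, 3²=9, 4²=16, 5²≡6, 6²≡17, 7²≡11, 8²≡7, 9²≡5 (mod 19).
So the quadratic residues mod 19 are {1, 4, 5, 6, 7, 9, 11, 16, 17}.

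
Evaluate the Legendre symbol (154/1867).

Pull out 2: since 1867 ≡ 3 (mod 8), (2/1867) = -1.
Reciprocity: 77 ≡ 1 and 1867 ≡ 3 (mod 4), so (77/1867) = +(1867/77).
Reduce top mod 77: now compute (19/77).
Reciprocity: 19 ≡ 3 and 77 ≡ 1 (mod 4), so (19/77) = +(77/19).
Reduce top mod 19: now compute (1/19).
Reached (1/19) = 1. Collecting the sign flips along the way, the symbol is -1.

-1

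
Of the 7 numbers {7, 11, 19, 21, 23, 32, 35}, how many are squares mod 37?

3

(7/37) = +1 → QR.
(11/37) = +1 → QR.
(19/37) = -1 → non-residue.
(21/37) = +1 → QR.
(23/37) = -1 → non-residue.
(32/37) = -1 → non-residue.
(35/37) = -1 → non-residue.
Total quadratic residues among the 7: 3.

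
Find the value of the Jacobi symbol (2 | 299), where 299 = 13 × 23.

Pull out 2: since 299 ≡ 3 (mod 8), (2/299) = -1.
Reached (1/299) = 1. Collecting the sign flips along the way, the symbol is -1.

-1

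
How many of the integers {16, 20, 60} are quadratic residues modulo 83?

(16/83) = +1 → QR.
(20/83) = -1 → non-residue.
(60/83) = -1 → non-residue.
Total quadratic residues among the 3: 1.

1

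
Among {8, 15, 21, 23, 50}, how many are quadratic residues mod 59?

2

(8/59) = -1 → non-residue.
(15/59) = +1 → QR.
(21/59) = +1 → QR.
(23/59) = -1 → non-residue.
(50/59) = -1 → non-residue.
Total quadratic residues among the 5: 2.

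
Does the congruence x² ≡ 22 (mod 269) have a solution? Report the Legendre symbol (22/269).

Pull out 2: since 269 ≡ 5 (mod 8), (2/269) = -1.
Reciprocity: 11 ≡ 3 and 269 ≡ 1 (mod 4), so (11/269) = +(269/11).
Reduce top mod 11: now compute (5/11).
Reciprocity: 5 ≡ 1 and 11 ≡ 3 (mod 4), so (5/11) = +(11/5).
Reduce top mod 5: now compute (1/5).
Reached (1/5) = 1. Collecting the sign flips along the way, the symbol is -1.

-1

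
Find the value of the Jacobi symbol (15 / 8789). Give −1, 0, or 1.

Reciprocity: 15 ≡ 3 and 8789 ≡ 1 (mod 4), so (15/8789) = +(8789/15).
Reduce top mod 15: now compute (14/15).
Pull out 2: since 15 ≡ 7 (mod 8), (2/15) = +1.
Reciprocity: 7 ≡ 3 and 15 ≡ 3 (mod 4), so (7/15) = −(15/7).
Reduce top mod 7: now compute (1/7).
Reached (1/7) = 1. Collecting the sign flips along the way, the symbol is -1.

-1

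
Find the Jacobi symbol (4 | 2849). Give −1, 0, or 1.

1

Pull out 2^2: since 2849 ≡ 1 (mod 8), (2/2849) = +1, so (2/2849)^2 = +1.
Reached (1/2849) = 1. Collecting the sign flips along the way, the symbol is +1.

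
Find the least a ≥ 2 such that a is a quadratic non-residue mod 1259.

2

(2/1259) = −1, so 2 is the smallest positive non-residue mod 1259.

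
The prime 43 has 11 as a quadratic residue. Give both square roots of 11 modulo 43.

Since 43 ≡ 3 (mod 4), a square root of 11 is 11^((43+1)/4) = 11^11 mod 43.
Repeated squaring: 11^2≡35, 11^4≡21, 11^8≡11 (mod 43).
11^11 = 11^(8+2+1) ≡ 21 (mod 43).
Check: 21² = 441 ≡ 11 (mod 43). The two roots are 21 and 22.

21, 22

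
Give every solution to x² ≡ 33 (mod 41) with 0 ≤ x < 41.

19, 22

41 ≡ 1 (mod 4), so we find a root by search.
Trying successive values, 19² = 361 ≡ 33 (mod 41). The other root is 41 − 19 = 22.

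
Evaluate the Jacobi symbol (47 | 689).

-1

Reciprocity: 47 ≡ 3 and 689 ≡ 1 (mod 4), so (47/689) = +(689/47).
Reduce top mod 47: now compute (31/47).
Reciprocity: 31 ≡ 3 and 47 ≡ 3 (mod 4), so (31/47) = −(47/31).
Reduce top mod 31: now compute (16/31).
Pull out 2^4: since 31 ≡ 7 (mod 8), (2/31) = +1, so (2/31)^4 = +1.
Reached (1/31) = 1. Collecting the sign flips along the way, the symbol is -1.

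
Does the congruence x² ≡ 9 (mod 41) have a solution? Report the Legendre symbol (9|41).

Reciprocity: 9 ≡ 1 and 41 ≡ 1 (mod 4), so (9/41) = +(41/9).
Reduce top mod 9: now compute (5/9).
Reciprocity: 5 ≡ 1 and 9 ≡ 1 (mod 4), so (5/9) = +(9/5).
Reduce top mod 5: now compute (4/5).
Pull out 2^2: since 5 ≡ 5 (mod 8), (2/5) = -1, so (2/5)^2 = +1.
Reached (1/5) = 1. Collecting the sign flips along the way, the symbol is +1.

1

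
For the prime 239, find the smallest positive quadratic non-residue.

(2/239) = +1, so 2 is a residue.
(3/239) = +1, so 3 is a residue.
(4/239) = +1, so 4 is a residue.
(5/239) = +1, so 5 is a residue.
(6/239) = +1, so 6 is a residue.
(7/239) = −1, so 7 is the smallest positive non-residue mod 239.

7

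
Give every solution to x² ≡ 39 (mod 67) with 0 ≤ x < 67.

21, 46

Since 67 ≡ 3 (mod 4), a square root of 39 is 39^((67+1)/4) = 39^17 mod 67.
Repeated squaring: 39^2≡47, 39^4≡65, 39^8≡4, 39^16≡16 (mod 67).
39^17 = 39^(16+1) ≡ 21 (mod 67).
Check: 21² = 441 ≡ 39 (mod 67). The two roots are 21 and 46.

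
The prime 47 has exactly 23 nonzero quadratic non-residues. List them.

Square k = 1,…,23 (k and 47−k give the same square):
1²=1, 2²=4, 3²=9, 4²=16, 5²=25, 6²=36, 7²≡2, 8²≡17, 9²≡34, 10²≡6, 11²≡27, 12²≡3, 13²≡28, 14²≡8, 15²≡37, 16²≡21, 17²≡7, 18²≡42, 19²≡32, 20²≡24, 21²≡18, 22²≡14, 23²≡12 (mod 47).
The residues are {1, 2, 3, 4, 6, 7, 8, 9, 12, 14, 16, 17, 18, 21, 24, 25, 27, 28, 32, 34, 36, 37, 42}; the non-residues are the remaining 23 nonzero classes.

5,10,11,13,15,19,20,22,23,26,29,30,31,33,35,38,39,40,41,43,44,45,46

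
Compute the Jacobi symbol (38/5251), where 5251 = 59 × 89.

Pull out 2: since 5251 ≡ 3 (mod 8), (2/5251) = -1.
Reciprocity: 19 ≡ 3 and 5251 ≡ 3 (mod 4), so (19/5251) = −(5251/19).
Reduce top mod 19: now compute (7/19).
Reciprocity: 7 ≡ 3 and 19 ≡ 3 (mod 4), so (7/19) = −(19/7).
Reduce top mod 7: now compute (5/7).
Reciprocity: 5 ≡ 1 and 7 ≡ 3 (mod 4), so (5/7) = +(7/5).
Reduce top mod 5: now compute (2/5).
Pull out 2: since 5 ≡ 5 (mod 8), (2/5) = -1.
Reached (1/5) = 1. Collecting the sign flips along the way, the symbol is +1.

1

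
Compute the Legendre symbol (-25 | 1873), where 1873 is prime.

First reduce: -25 ≡ 1848 (mod 1873).
Pull out 2^3: since 1873 ≡ 1 (mod 8), (2/1873) = +1, so (2/1873)^3 = +1.
Reciprocity: 231 ≡ 3 and 1873 ≡ 1 (mod 4), so (231/1873) = +(1873/231).
Reduce top mod 231: now compute (25/231).
Reciprocity: 25 ≡ 1 and 231 ≡ 3 (mod 4), so (25/231) = +(231/25).
Reduce top mod 25: now compute (6/25).
Pull out 2: since 25 ≡ 1 (mod 8), (2/25) = +1.
Reciprocity: 3 ≡ 3 and 25 ≡ 1 (mod 4), so (3/25) = +(25/3).
Reduce top mod 3: now compute (1/3).
Reached (1/3) = 1. Collecting the sign flips along the way, the symbol is +1.

1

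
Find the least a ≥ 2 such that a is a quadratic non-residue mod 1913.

(2/1913) = +1, so 2 is a residue.
(3/1913) = −1, so 3 is the smallest positive non-residue mod 1913.

3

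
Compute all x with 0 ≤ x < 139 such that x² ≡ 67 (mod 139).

Since 139 ≡ 3 (mod 4), a square root of 67 is 67^((139+1)/4) = 67^35 mod 139.
Repeated squaring: 67^2≡41, 67^4≡13, 67^8≡30, 67^16≡66, 67^32≡47 (mod 139).
67^35 = 67^(32+2+1) ≡ 117 (mod 139).
Check: 117² = 13689 ≡ 67 (mod 139). The two roots are 22 and 117.

22, 117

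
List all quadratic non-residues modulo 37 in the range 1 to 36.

Square k = 1,…,18 (k and 37−k give the same square):
1²=1, 2²=4, 3²=9, 4²=16, 5²=25, 6²=36, 7²≡12, 8²≡27, 9²≡7, 10²≡26, 11²≡10, 12²≡33, 13²≡21, 14²≡11, 15²≡3, 16²≡34, 17²≡30, 18²≡28 (mod 37).
The residues are {1, 3, 4, 7, 9, 10, 11, 12, 16, 21, 25, 26, 27, 28, 30, 33, 34, 36}; the non-residues are the remaining 18 nonzero classes.

2,5,6,8,13,14,15,17,18,19,20,22,23,24,29,31,32,35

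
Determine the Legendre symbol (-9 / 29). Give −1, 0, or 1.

First reduce: -9 ≡ 20 (mod 29).
Pull out 2^2: since 29 ≡ 5 (mod 8), (2/29) = -1, so (2/29)^2 = +1.
Reciprocity: 5 ≡ 1 and 29 ≡ 1 (mod 4), so (5/29) = +(29/5).
Reduce top mod 5: now compute (4/5).
Pull out 2^2: since 5 ≡ 5 (mod 8), (2/5) = -1, so (2/5)^2 = +1.
Reached (1/5) = 1. Collecting the sign flips along the way, the symbol is +1.

1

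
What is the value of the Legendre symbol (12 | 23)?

1

Pull out 2^2: since 23 ≡ 7 (mod 8), (2/23) = +1, so (2/23)^2 = +1.
Reciprocity: 3 ≡ 3 and 23 ≡ 3 (mod 4), so (3/23) = −(23/3).
Reduce top mod 3: now compute (2/3).
Pull out 2: since 3 ≡ 3 (mod 8), (2/3) = -1.
Reached (1/3) = 1. Collecting the sign flips along the way, the symbol is +1.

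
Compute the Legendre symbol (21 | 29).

-1

Reciprocity: 21 ≡ 1 and 29 ≡ 1 (mod 4), so (21/29) = +(29/21).
Reduce top mod 21: now compute (8/21).
Pull out 2^3: since 21 ≡ 5 (mod 8), (2/21) = -1, so (2/21)^3 = -1.
Reached (1/21) = 1. Collecting the sign flips along the way, the symbol is -1.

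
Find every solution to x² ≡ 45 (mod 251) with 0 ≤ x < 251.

Since 251 ≡ 3 (mod 4), a square root of 45 is 45^((251+1)/4) = 45^63 mod 251.
Repeated squaring: 45^2≡17, 45^4≡38, 45^8≡189, 45^16≡79, 45^32≡217 (mod 251).
45^63 = 45^(32+16+8+4+2+1) ≡ 48 (mod 251).
Check: 48² = 2304 ≡ 45 (mod 251). The two roots are 48 and 203.

48, 203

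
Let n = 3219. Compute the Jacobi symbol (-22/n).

1

First reduce: -22 ≡ 3197 (mod 3219).
Reciprocity: 3197 ≡ 1 and 3219 ≡ 3 (mod 4), so (3197/3219) = +(3219/3197).
Reduce top mod 3197: now compute (22/3197).
Pull out 2: since 3197 ≡ 5 (mod 8), (2/3197) = -1.
Reciprocity: 11 ≡ 3 and 3197 ≡ 1 (mod 4), so (11/3197) = +(3197/11).
Reduce top mod 11: now compute (7/11).
Reciprocity: 7 ≡ 3 and 11 ≡ 3 (mod 4), so (7/11) = −(11/7).
Reduce top mod 7: now compute (4/7).
Pull out 2^2: since 7 ≡ 7 (mod 8), (2/7) = +1, so (2/7)^2 = +1.
Reached (1/7) = 1. Collecting the sign flips along the way, the symbol is +1.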